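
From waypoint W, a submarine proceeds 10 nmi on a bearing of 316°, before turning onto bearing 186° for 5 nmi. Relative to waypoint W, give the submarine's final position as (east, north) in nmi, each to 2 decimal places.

Leg 1 (316°, 10 nmi): east 10 sin 316° = -6.95, north 10 cos 316° = 7.19
Leg 2 (186°, 5 nmi): east 5 sin 186° = -0.52, north 5 cos 186° = -4.97
Summing: -7.47 nmi east, 2.22 nmi north → (-7.47, 2.22).

(-7.47, 2.22)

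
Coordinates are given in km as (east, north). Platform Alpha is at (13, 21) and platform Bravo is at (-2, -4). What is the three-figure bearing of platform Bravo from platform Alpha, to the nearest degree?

211°

Δeast = -2 − 13 = -15.00; Δnorth = -4 − 21 = -25.00.
Bearing = atan2(Δeast, Δnorth) mod 360° = 210.96° ≈ 211°.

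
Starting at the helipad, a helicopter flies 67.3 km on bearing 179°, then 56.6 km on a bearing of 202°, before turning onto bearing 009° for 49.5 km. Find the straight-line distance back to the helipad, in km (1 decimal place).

71.9 km

Leg 1 (179°, 67.3 km): east 67.3 sin 179° = 1.17, north 67.3 cos 179° = -67.29
Leg 2 (202°, 56.6 km): east 56.6 sin 202° = -21.20, north 56.6 cos 202° = -52.48
Leg 3 (009°, 49.5 km): east 49.5 sin 9° = 7.74, north 49.5 cos 9° = 48.89
Net: -12.28 east, -70.88 north. Distance = √((-12.28)² + (-70.88)²) = 71.935 km.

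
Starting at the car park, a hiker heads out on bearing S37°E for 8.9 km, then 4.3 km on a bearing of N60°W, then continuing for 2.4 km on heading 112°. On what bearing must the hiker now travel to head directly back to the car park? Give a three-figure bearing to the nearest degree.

327°

Leg 1 (S37°E, 8.9 km): east 8.9 sin 143° = 5.36, north 8.9 cos 143° = -7.11
Leg 2 (N60°W, 4.3 km): east 4.3 sin 300° = -3.72, north 4.3 cos 300° = 2.15
Leg 3 (112°, 2.4 km): east 2.4 sin 112° = 2.23, north 2.4 cos 112° = -0.90
Net displacement: 3.86 east, -5.86 north. Direction back to start is (-3.86, 5.86): bearing = atan2(-3.86, 5.86) mod 360° = 326.63° ≈ 327°.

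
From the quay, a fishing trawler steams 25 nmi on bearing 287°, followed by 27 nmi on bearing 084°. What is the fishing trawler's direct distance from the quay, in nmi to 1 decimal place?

10.6 nmi

Leg 1 (287°, 25 nmi): east 25 sin 287° = -23.91, north 25 cos 287° = 7.31
Leg 2 (084°, 27 nmi): east 27 sin 84° = 26.85, north 27 cos 84° = 2.82
Net: 2.94 east, 10.13 north. Distance = √((2.94)² + (10.13)²) = 10.551 nmi.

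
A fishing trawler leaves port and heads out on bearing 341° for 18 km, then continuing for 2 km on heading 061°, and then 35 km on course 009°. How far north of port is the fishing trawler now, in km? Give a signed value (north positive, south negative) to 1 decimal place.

Leg 1 (341°, 18 km): east 18 sin 341° = -5.86, north 18 cos 341° = 17.02
Leg 2 (061°, 2 km): east 2 sin 61° = 1.75, north 2 cos 61° = 0.97
Leg 3 (009°, 35 km): east 35 sin 9° = 5.48, north 35 cos 9° = 34.57
Net north component: 52.56 km.

52.6 km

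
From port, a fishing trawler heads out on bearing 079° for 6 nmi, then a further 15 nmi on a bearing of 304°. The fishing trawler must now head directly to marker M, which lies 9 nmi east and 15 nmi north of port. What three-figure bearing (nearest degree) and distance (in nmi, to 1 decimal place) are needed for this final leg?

Leg 1 (079°, 6 nmi): east 6 sin 79° = 5.89, north 6 cos 79° = 1.14
Leg 2 (304°, 15 nmi): east 15 sin 304° = -12.44, north 15 cos 304° = 8.39
Current position: (-6.55, 9.53). Target: (9, 15). Remaining: Δeast = 15.55, Δnorth = 5.47.
Bearing = atan2(15.55, 5.47) mod 360° = 70.62°; distance = √((15.55)² + (5.47)²) = 16.479 nmi.

071°, 16.5 nmi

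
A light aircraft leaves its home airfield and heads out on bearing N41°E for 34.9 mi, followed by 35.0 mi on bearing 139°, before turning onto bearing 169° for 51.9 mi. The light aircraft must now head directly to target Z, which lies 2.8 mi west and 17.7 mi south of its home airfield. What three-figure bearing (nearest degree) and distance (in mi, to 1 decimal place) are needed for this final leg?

300°, 67.4 mi

Leg 1 (N41°E, 34.9 mi): east 34.9 sin 41° = 22.90, north 34.9 cos 41° = 26.34
Leg 2 (139°, 35.0 mi): east 35.0 sin 139° = 22.96, north 35.0 cos 139° = -26.41
Leg 3 (169°, 51.9 mi): east 51.9 sin 169° = 9.90, north 51.9 cos 169° = -50.95
Current position: (55.76, -51.02). Target: (-2.8, -17.7). Remaining: Δeast = -58.56, Δnorth = 33.32.
Bearing = atan2(-58.56, 33.32) mod 360° = 299.64°; distance = √((-58.56)² + (33.32)²) = 67.378 mi.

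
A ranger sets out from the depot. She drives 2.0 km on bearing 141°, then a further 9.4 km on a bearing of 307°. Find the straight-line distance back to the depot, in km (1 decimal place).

Leg 1 (141°, 2.0 km): east 2.0 sin 141° = 1.26, north 2.0 cos 141° = -1.55
Leg 2 (307°, 9.4 km): east 9.4 sin 307° = -7.51, north 9.4 cos 307° = 5.66
Net: -6.25 east, 4.10 north. Distance = √((-6.25)² + (4.10)²) = 7.475 km.

7.5 km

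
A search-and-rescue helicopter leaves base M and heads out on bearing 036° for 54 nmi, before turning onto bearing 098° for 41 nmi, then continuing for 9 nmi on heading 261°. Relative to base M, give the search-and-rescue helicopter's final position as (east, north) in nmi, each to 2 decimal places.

(63.45, 36.57)

Leg 1 (036°, 54 nmi): east 54 sin 36° = 31.74, north 54 cos 36° = 43.69
Leg 2 (098°, 41 nmi): east 41 sin 98° = 40.60, north 41 cos 98° = -5.71
Leg 3 (261°, 9 nmi): east 9 sin 261° = -8.89, north 9 cos 261° = -1.41
Summing: 63.45 nmi east, 36.57 nmi north → (63.45, 36.57).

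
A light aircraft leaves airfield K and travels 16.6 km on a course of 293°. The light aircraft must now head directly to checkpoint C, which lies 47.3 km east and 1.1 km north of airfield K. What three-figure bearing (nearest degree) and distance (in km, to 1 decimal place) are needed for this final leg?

095°, 62.8 km

Leg 1 (293°, 16.6 km): east 16.6 sin 293° = -15.28, north 16.6 cos 293° = 6.49
Current position: (-15.28, 6.49). Target: (47.3, 1.1). Remaining: Δeast = 62.58, Δnorth = -5.39.
Bearing = atan2(62.58, -5.39) mod 360° = 94.92°; distance = √((62.58)² + (-5.39)²) = 62.812 km.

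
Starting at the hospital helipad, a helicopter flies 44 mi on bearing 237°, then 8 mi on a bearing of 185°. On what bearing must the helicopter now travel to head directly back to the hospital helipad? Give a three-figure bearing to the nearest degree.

Leg 1 (237°, 44 mi): east 44 sin 237° = -36.90, north 44 cos 237° = -23.96
Leg 2 (185°, 8 mi): east 8 sin 185° = -0.70, north 8 cos 185° = -7.97
Net displacement: -37.60 east, -31.93 north. Direction back to start is (37.60, 31.93): bearing = atan2(37.60, 31.93) mod 360° = 49.66° ≈ 050°.

050°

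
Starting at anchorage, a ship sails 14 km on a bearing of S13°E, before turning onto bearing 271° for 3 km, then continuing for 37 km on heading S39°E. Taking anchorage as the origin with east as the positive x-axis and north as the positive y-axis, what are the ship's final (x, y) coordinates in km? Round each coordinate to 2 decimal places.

(23.43, -42.34)

Leg 1 (S13°E, 14 km): east 14 sin 167° = 3.15, north 14 cos 167° = -13.64
Leg 2 (271°, 3 km): east 3 sin 271° = -3.00, north 3 cos 271° = 0.05
Leg 3 (S39°E, 37 km): east 37 sin 141° = 23.28, north 37 cos 141° = -28.75
Summing: 23.43 km east, -42.34 km north → (23.43, -42.34).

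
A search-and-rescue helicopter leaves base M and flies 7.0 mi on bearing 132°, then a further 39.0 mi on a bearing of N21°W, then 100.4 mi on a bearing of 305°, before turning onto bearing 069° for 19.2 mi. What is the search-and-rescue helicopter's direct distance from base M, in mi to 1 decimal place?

Leg 1 (132°, 7.0 mi): east 7.0 sin 132° = 5.20, north 7.0 cos 132° = -4.68
Leg 2 (N21°W, 39.0 mi): east 39.0 sin 339° = -13.98, north 39.0 cos 339° = 36.41
Leg 3 (305°, 100.4 mi): east 100.4 sin 305° = -82.24, north 100.4 cos 305° = 57.59
Leg 4 (069°, 19.2 mi): east 19.2 sin 69° = 17.92, north 19.2 cos 69° = 6.88
Net: -73.09 east, 96.19 north. Distance = √((-73.09)² + (96.19)²) = 120.813 mi.

120.8 mi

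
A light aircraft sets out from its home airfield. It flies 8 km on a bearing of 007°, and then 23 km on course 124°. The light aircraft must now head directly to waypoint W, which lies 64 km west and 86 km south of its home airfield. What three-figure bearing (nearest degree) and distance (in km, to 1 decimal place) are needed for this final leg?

226°, 116.8 km

Leg 1 (007°, 8 km): east 8 sin 7° = 0.97, north 8 cos 7° = 7.94
Leg 2 (124°, 23 km): east 23 sin 124° = 19.07, north 23 cos 124° = -12.86
Current position: (20.04, -4.92). Target: (-64, -86). Remaining: Δeast = -84.04, Δnorth = -81.08.
Bearing = atan2(-84.04, -81.08) mod 360° = 226.03°; distance = √((-84.04)² + (-81.08)²) = 116.778 km.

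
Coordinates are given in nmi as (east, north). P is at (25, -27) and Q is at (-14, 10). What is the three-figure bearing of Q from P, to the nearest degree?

313°

Δeast = -14 − 25 = -39.00; Δnorth = 10 − -27 = 37.00.
Bearing = atan2(Δeast, Δnorth) mod 360° = 313.49° ≈ 313°.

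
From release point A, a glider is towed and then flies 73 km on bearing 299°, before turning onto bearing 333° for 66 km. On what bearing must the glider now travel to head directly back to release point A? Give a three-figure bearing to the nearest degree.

Leg 1 (299°, 73 km): east 73 sin 299° = -63.85, north 73 cos 299° = 35.39
Leg 2 (333°, 66 km): east 66 sin 333° = -29.96, north 66 cos 333° = 58.81
Net displacement: -93.81 east, 94.20 north. Direction back to start is (93.81, -94.20): bearing = atan2(93.81, -94.20) mod 360° = 135.12° ≈ 135°.

135°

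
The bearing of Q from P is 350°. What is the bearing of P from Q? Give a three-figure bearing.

170°

Back-bearing = 350° − 180° = 170°.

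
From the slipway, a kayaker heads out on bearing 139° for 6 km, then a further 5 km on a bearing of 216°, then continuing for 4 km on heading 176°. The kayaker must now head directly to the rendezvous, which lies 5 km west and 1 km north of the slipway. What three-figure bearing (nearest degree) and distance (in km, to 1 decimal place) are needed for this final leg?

335°, 14.9 km

Leg 1 (139°, 6 km): east 6 sin 139° = 3.94, north 6 cos 139° = -4.53
Leg 2 (216°, 5 km): east 5 sin 216° = -2.94, north 5 cos 216° = -4.05
Leg 3 (176°, 4 km): east 4 sin 176° = 0.28, north 4 cos 176° = -3.99
Current position: (1.28, -12.56). Target: (-5, 1). Remaining: Δeast = -6.28, Δnorth = 13.56.
Bearing = atan2(-6.28, 13.56) mod 360° = 335.17°; distance = √((-6.28)² + (13.56)²) = 14.945 km.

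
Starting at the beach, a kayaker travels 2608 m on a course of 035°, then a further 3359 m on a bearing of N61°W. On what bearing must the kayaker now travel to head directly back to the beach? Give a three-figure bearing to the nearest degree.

Leg 1 (035°, 2608 m): east 2608 sin 35° = 1495.89, north 2608 cos 35° = 2136.35
Leg 2 (N61°W, 3359 m): east 3359 sin 299° = -2937.85, north 3359 cos 299° = 1628.48
Net displacement: -1441.96 east, 3764.82 north. Direction back to start is (1441.96, -3764.82): bearing = atan2(1441.96, -3764.82) mod 360° = 159.04° ≈ 159°.

159°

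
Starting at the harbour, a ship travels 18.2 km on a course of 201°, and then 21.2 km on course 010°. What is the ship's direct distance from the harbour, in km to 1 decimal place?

4.8 km

Leg 1 (201°, 18.2 km): east 18.2 sin 201° = -6.52, north 18.2 cos 201° = -16.99
Leg 2 (010°, 21.2 km): east 21.2 sin 10° = 3.68, north 21.2 cos 10° = 20.88
Net: -2.84 east, 3.89 north. Distance = √((-2.84)² + (3.89)²) = 4.814 km.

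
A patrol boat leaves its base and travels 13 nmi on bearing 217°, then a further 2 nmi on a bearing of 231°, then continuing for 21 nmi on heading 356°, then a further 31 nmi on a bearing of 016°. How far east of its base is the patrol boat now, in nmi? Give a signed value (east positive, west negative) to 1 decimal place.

Leg 1 (217°, 13 nmi): east 13 sin 217° = -7.82, north 13 cos 217° = -10.38
Leg 2 (231°, 2 nmi): east 2 sin 231° = -1.55, north 2 cos 231° = -1.26
Leg 3 (356°, 21 nmi): east 21 sin 356° = -1.46, north 21 cos 356° = 20.95
Leg 4 (016°, 31 nmi): east 31 sin 16° = 8.54, north 31 cos 16° = 29.80
Net east component: -2.30 nmi.

-2.3 nmi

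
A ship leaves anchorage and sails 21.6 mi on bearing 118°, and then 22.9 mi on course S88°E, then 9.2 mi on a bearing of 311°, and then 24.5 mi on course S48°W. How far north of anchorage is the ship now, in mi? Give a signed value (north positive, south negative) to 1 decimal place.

-21.3 mi

Leg 1 (118°, 21.6 mi): east 21.6 sin 118° = 19.07, north 21.6 cos 118° = -10.14
Leg 2 (S88°E, 22.9 mi): east 22.9 sin 92° = 22.89, north 22.9 cos 92° = -0.80
Leg 3 (311°, 9.2 mi): east 9.2 sin 311° = -6.94, north 9.2 cos 311° = 6.04
Leg 4 (S48°W, 24.5 mi): east 24.5 sin 228° = -18.21, north 24.5 cos 228° = -16.39
Net north component: -21.30 mi.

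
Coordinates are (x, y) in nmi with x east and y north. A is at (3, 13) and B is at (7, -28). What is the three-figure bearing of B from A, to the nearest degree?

Δeast = 7 − 3 = 4.00; Δnorth = -28 − 13 = -41.00.
Bearing = atan2(Δeast, Δnorth) mod 360° = 174.43° ≈ 174°.

174°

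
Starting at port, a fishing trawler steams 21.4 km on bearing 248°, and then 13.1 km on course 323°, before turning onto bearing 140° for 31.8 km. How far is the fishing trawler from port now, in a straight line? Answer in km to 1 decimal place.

Leg 1 (248°, 21.4 km): east 21.4 sin 248° = -19.84, north 21.4 cos 248° = -8.02
Leg 2 (323°, 13.1 km): east 13.1 sin 323° = -7.88, north 13.1 cos 323° = 10.46
Leg 3 (140°, 31.8 km): east 31.8 sin 140° = 20.44, north 31.8 cos 140° = -24.36
Net: -7.28 east, -21.91 north. Distance = √((-7.28)² + (-21.91)²) = 23.094 km.

23.1 km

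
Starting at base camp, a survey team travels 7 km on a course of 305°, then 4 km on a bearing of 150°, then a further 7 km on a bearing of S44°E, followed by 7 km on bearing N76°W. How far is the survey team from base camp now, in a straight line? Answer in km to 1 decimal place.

Leg 1 (305°, 7 km): east 7 sin 305° = -5.73, north 7 cos 305° = 4.02
Leg 2 (150°, 4 km): east 4 sin 150° = 2.00, north 4 cos 150° = -3.46
Leg 3 (S44°E, 7 km): east 7 sin 136° = 4.86, north 7 cos 136° = -5.04
Leg 4 (N76°W, 7 km): east 7 sin 284° = -6.79, north 7 cos 284° = 1.69
Net: -5.66 east, -2.79 north. Distance = √((-5.66)² + (-2.79)²) = 6.314 km.

6.3 km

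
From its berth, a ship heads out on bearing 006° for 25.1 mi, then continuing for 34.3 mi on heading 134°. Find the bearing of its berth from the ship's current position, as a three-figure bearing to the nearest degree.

Leg 1 (006°, 25.1 mi): east 25.1 sin 6° = 2.62, north 25.1 cos 6° = 24.96
Leg 2 (134°, 34.3 mi): east 34.3 sin 134° = 24.67, north 34.3 cos 134° = -23.83
Net displacement: 27.30 east, 1.14 north. Direction back to start is (-27.30, -1.14): bearing = atan2(-27.30, -1.14) mod 360° = 267.62° ≈ 268°.

268°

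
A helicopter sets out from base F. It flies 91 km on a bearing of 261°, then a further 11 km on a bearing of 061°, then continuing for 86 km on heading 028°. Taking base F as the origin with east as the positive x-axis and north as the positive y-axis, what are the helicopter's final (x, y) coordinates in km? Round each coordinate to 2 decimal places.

(-39.88, 67.03)

Leg 1 (261°, 91 km): east 91 sin 261° = -89.88, north 91 cos 261° = -14.24
Leg 2 (061°, 11 km): east 11 sin 61° = 9.62, north 11 cos 61° = 5.33
Leg 3 (028°, 86 km): east 86 sin 28° = 40.37, north 86 cos 28° = 75.93
Summing: -39.88 km east, 67.03 km north → (-39.88, 67.03).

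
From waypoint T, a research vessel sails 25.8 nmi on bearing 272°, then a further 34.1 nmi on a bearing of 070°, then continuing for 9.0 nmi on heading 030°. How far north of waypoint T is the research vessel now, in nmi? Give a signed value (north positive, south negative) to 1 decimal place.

Leg 1 (272°, 25.8 nmi): east 25.8 sin 272° = -25.78, north 25.8 cos 272° = 0.90
Leg 2 (070°, 34.1 nmi): east 34.1 sin 70° = 32.04, north 34.1 cos 70° = 11.66
Leg 3 (030°, 9.0 nmi): east 9.0 sin 30° = 4.50, north 9.0 cos 30° = 7.79
Net north component: 20.36 nmi.

20.4 nmi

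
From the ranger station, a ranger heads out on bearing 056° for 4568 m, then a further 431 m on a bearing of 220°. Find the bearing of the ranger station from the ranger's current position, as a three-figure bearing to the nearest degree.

Leg 1 (056°, 4568 m): east 4568 sin 56° = 3787.04, north 4568 cos 56° = 2554.39
Leg 2 (220°, 431 m): east 431 sin 220° = -277.04, north 431 cos 220° = -330.17
Net displacement: 3510.00 east, 2224.23 north. Direction back to start is (-3510.00, -2224.23): bearing = atan2(-3510.00, -2224.23) mod 360° = 237.64° ≈ 238°.

238°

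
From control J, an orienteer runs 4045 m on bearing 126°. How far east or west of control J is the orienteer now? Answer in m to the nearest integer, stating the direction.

3272 m east

Leg 1 (126°, 4045 m): east 4045 sin 126° = 3272.47, north 4045 cos 126° = -2377.59
Net east component: 3272.47 m.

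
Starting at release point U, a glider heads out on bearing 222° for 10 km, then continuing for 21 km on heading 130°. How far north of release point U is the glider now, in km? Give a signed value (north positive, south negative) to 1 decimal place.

-20.9 km

Leg 1 (222°, 10 km): east 10 sin 222° = -6.69, north 10 cos 222° = -7.43
Leg 2 (130°, 21 km): east 21 sin 130° = 16.09, north 21 cos 130° = -13.50
Net north component: -20.93 km.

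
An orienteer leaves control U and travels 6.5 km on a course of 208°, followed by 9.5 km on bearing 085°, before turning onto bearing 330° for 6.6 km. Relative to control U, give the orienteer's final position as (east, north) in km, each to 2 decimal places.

(3.11, 0.80)

Leg 1 (208°, 6.5 km): east 6.5 sin 208° = -3.05, north 6.5 cos 208° = -5.74
Leg 2 (085°, 9.5 km): east 9.5 sin 85° = 9.46, north 9.5 cos 85° = 0.83
Leg 3 (330°, 6.6 km): east 6.6 sin 330° = -3.30, north 6.6 cos 330° = 5.72
Summing: 3.11 km east, 0.80 km north → (3.11, 0.80).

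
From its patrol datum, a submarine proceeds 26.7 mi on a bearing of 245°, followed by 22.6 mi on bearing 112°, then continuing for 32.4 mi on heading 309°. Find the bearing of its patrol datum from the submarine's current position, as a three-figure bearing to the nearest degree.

091°

Leg 1 (245°, 26.7 mi): east 26.7 sin 245° = -24.20, north 26.7 cos 245° = -11.28
Leg 2 (112°, 22.6 mi): east 22.6 sin 112° = 20.95, north 22.6 cos 112° = -8.47
Leg 3 (309°, 32.4 mi): east 32.4 sin 309° = -25.18, north 32.4 cos 309° = 20.39
Net displacement: -28.42 east, 0.64 north. Direction back to start is (28.42, -0.64): bearing = atan2(28.42, -0.64) mod 360° = 91.29° ≈ 091°.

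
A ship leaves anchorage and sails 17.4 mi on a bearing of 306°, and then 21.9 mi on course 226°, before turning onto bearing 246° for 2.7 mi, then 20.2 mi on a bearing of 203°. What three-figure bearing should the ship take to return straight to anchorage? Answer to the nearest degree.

Leg 1 (306°, 17.4 mi): east 17.4 sin 306° = -14.08, north 17.4 cos 306° = 10.23
Leg 2 (226°, 21.9 mi): east 21.9 sin 226° = -15.75, north 21.9 cos 226° = -15.21
Leg 3 (246°, 2.7 mi): east 2.7 sin 246° = -2.47, north 2.7 cos 246° = -1.10
Leg 4 (203°, 20.2 mi): east 20.2 sin 203° = -7.89, north 20.2 cos 203° = -18.59
Net displacement: -40.19 east, -24.68 north. Direction back to start is (40.19, 24.68): bearing = atan2(40.19, 24.68) mod 360° = 58.45° ≈ 058°.

058°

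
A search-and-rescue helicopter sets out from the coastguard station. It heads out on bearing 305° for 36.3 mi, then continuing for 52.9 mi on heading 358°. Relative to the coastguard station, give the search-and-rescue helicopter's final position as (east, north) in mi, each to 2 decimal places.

(-31.58, 73.69)

Leg 1 (305°, 36.3 mi): east 36.3 sin 305° = -29.74, north 36.3 cos 305° = 20.82
Leg 2 (358°, 52.9 mi): east 52.9 sin 358° = -1.85, north 52.9 cos 358° = 52.87
Summing: -31.58 mi east, 73.69 mi north → (-31.58, 73.69).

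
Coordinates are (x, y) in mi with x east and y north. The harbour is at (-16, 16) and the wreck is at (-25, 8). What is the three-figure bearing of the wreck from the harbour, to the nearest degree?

Δeast = -25 − -16 = -9.00; Δnorth = 8 − 16 = -8.00.
Bearing = atan2(Δeast, Δnorth) mod 360° = 228.37° ≈ 228°.

228°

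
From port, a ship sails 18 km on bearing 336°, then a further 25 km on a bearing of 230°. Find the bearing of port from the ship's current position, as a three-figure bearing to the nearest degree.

Leg 1 (336°, 18 km): east 18 sin 336° = -7.32, north 18 cos 336° = 16.44
Leg 2 (230°, 25 km): east 25 sin 230° = -19.15, north 25 cos 230° = -16.07
Net displacement: -26.47 east, 0.37 north. Direction back to start is (26.47, -0.37): bearing = atan2(26.47, -0.37) mod 360° = 90.81° ≈ 091°.

091°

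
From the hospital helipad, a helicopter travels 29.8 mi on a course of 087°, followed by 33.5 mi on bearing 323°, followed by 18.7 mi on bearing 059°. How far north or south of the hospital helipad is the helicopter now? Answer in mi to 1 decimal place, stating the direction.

37.9 mi north

Leg 1 (087°, 29.8 mi): east 29.8 sin 87° = 29.76, north 29.8 cos 87° = 1.56
Leg 2 (323°, 33.5 mi): east 33.5 sin 323° = -20.16, north 33.5 cos 323° = 26.75
Leg 3 (059°, 18.7 mi): east 18.7 sin 59° = 16.03, north 18.7 cos 59° = 9.63
Net north component: 37.95 mi.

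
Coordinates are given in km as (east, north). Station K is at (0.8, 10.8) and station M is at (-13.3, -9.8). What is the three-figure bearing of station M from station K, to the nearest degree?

214°

Δeast = -13.3 − 0.8 = -14.10; Δnorth = -9.8 − 10.8 = -20.60.
Bearing = atan2(Δeast, Δnorth) mod 360° = 214.39° ≈ 214°.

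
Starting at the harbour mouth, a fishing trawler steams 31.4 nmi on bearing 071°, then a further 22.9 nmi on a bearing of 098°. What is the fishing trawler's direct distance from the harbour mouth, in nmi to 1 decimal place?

52.8 nmi

Leg 1 (071°, 31.4 nmi): east 31.4 sin 71° = 29.69, north 31.4 cos 71° = 10.22
Leg 2 (098°, 22.9 nmi): east 22.9 sin 98° = 22.68, north 22.9 cos 98° = -3.19
Net: 52.37 east, 7.04 north. Distance = √((52.37)² + (7.04)²) = 52.837 nmi.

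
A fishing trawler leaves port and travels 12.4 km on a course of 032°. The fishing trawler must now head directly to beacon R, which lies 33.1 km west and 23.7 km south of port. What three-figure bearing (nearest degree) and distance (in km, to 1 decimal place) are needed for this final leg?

Leg 1 (032°, 12.4 km): east 12.4 sin 32° = 6.57, north 12.4 cos 32° = 10.52
Current position: (6.57, 10.52). Target: (-33.1, -23.7). Remaining: Δeast = -39.67, Δnorth = -34.22.
Bearing = atan2(-39.67, -34.22) mod 360° = 229.22°; distance = √((-39.67)² + (-34.22)²) = 52.388 km.

229°, 52.4 km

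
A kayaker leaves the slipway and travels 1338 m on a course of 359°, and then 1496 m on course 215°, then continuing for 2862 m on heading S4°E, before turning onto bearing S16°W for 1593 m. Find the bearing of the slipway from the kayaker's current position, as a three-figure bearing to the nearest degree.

Leg 1 (359°, 1338 m): east 1338 sin 359° = -23.35, north 1338 cos 359° = 1337.80
Leg 2 (215°, 1496 m): east 1496 sin 215° = -858.07, north 1496 cos 215° = -1225.45
Leg 3 (S4°E, 2862 m): east 2862 sin 176° = 199.64, north 2862 cos 176° = -2855.03
Leg 4 (S16°W, 1593 m): east 1593 sin 196° = -439.09, north 1593 cos 196° = -1531.29
Net displacement: -1120.87 east, -4273.97 north. Direction back to start is (1120.87, 4273.97): bearing = atan2(1120.87, 4273.97) mod 360° = 14.70° ≈ 015°.

015°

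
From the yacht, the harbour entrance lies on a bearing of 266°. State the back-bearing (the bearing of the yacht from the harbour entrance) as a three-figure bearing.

Back-bearing = 266° − 180° = 086°.

086°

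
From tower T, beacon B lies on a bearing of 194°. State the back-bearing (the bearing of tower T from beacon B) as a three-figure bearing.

014°

Back-bearing = 194° − 180° = 014°.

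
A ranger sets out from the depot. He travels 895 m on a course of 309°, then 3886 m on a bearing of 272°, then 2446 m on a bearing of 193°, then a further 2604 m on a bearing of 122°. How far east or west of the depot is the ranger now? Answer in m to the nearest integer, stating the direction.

2921 m west

Leg 1 (309°, 895 m): east 895 sin 309° = -695.55, north 895 cos 309° = 563.24
Leg 2 (272°, 3886 m): east 3886 sin 272° = -3883.63, north 3886 cos 272° = 135.62
Leg 3 (193°, 2446 m): east 2446 sin 193° = -550.23, north 2446 cos 193° = -2383.31
Leg 4 (122°, 2604 m): east 2604 sin 122° = 2208.32, north 2604 cos 122° = -1379.91
Net east component: -2921.09 m.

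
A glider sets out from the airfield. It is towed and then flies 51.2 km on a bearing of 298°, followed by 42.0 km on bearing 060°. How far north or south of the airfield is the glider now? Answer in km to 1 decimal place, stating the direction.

Leg 1 (298°, 51.2 km): east 51.2 sin 298° = -45.21, north 51.2 cos 298° = 24.04
Leg 2 (060°, 42.0 km): east 42.0 sin 60° = 36.37, north 42.0 cos 60° = 21.00
Net north component: 45.04 km.

45.0 km north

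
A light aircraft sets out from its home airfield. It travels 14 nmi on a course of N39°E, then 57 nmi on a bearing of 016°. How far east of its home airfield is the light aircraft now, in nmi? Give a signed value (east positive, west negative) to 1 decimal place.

Leg 1 (N39°E, 14 nmi): east 14 sin 39° = 8.81, north 14 cos 39° = 10.88
Leg 2 (016°, 57 nmi): east 57 sin 16° = 15.71, north 57 cos 16° = 54.79
Net east component: 24.52 nmi.

24.5 nmi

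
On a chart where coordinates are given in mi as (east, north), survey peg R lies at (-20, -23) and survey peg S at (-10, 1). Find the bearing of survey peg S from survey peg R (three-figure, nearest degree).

023°

Δeast = -10 − -20 = 10.00; Δnorth = 1 − -23 = 24.00.
Bearing = atan2(Δeast, Δnorth) mod 360° = 22.62° ≈ 023°.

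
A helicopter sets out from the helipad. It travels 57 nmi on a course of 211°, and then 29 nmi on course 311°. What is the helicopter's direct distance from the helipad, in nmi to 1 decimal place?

Leg 1 (211°, 57 nmi): east 57 sin 211° = -29.36, north 57 cos 211° = -48.86
Leg 2 (311°, 29 nmi): east 29 sin 311° = -21.89, north 29 cos 311° = 19.03
Net: -51.24 east, -29.83 north. Distance = √((-51.24)² + (-29.83)²) = 59.295 nmi.

59.3 nmi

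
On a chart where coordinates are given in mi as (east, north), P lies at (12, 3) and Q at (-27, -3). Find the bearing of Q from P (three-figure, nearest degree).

261°

Δeast = -27 − 12 = -39.00; Δnorth = -3 − 3 = -6.00.
Bearing = atan2(Δeast, Δnorth) mod 360° = 261.25° ≈ 261°.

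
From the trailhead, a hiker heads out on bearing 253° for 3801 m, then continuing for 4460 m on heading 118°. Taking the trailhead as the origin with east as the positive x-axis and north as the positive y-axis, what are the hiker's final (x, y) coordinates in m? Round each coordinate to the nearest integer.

(303, -3205)

Leg 1 (253°, 3801 m): east 3801 sin 253° = -3634.91, north 3801 cos 253° = -1111.30
Leg 2 (118°, 4460 m): east 4460 sin 118° = 3937.95, north 4460 cos 118° = -2093.84
Summing: 303.03 m east, -3205.15 m north → (303, -3205).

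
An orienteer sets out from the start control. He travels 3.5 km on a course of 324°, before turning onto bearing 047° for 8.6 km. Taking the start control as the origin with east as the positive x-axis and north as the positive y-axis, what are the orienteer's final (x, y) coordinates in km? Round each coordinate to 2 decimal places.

(4.23, 8.70)

Leg 1 (324°, 3.5 km): east 3.5 sin 324° = -2.06, north 3.5 cos 324° = 2.83
Leg 2 (047°, 8.6 km): east 8.6 sin 47° = 6.29, north 8.6 cos 47° = 5.87
Summing: 4.23 km east, 8.70 km north → (4.23, 8.70).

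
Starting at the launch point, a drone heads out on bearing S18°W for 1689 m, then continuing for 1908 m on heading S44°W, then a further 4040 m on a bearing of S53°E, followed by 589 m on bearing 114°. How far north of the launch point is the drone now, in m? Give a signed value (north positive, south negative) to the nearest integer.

Leg 1 (S18°W, 1689 m): east 1689 sin 198° = -521.93, north 1689 cos 198° = -1606.33
Leg 2 (S44°W, 1908 m): east 1908 sin 224° = -1325.41, north 1908 cos 224° = -1372.50
Leg 3 (S53°E, 4040 m): east 4040 sin 127° = 3226.49, north 4040 cos 127° = -2431.33
Leg 4 (114°, 589 m): east 589 sin 114° = 538.08, north 589 cos 114° = -239.57
Net north component: -5649.74 m.

-5650 m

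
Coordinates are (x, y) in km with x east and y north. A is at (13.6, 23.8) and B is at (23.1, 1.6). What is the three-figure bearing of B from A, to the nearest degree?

Δeast = 23.1 − 13.6 = 9.50; Δnorth = 1.6 − 23.8 = -22.20.
Bearing = atan2(Δeast, Δnorth) mod 360° = 156.83° ≈ 157°.

157°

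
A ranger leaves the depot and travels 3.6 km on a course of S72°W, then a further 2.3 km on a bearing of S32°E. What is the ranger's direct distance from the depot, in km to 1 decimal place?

3.8 km

Leg 1 (S72°W, 3.6 km): east 3.6 sin 252° = -3.42, north 3.6 cos 252° = -1.11
Leg 2 (S32°E, 2.3 km): east 2.3 sin 148° = 1.22, north 2.3 cos 148° = -1.95
Net: -2.20 east, -3.06 north. Distance = √((-2.20)² + (-3.06)²) = 3.774 km.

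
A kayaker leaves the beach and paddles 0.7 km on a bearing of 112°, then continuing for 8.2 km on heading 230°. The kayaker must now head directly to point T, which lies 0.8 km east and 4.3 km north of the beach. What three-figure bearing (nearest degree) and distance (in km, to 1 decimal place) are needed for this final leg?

033°, 11.8 km

Leg 1 (112°, 0.7 km): east 0.7 sin 112° = 0.65, north 0.7 cos 112° = -0.26
Leg 2 (230°, 8.2 km): east 8.2 sin 230° = -6.28, north 8.2 cos 230° = -5.27
Current position: (-5.63, -5.53). Target: (0.8, 4.3). Remaining: Δeast = 6.43, Δnorth = 9.83.
Bearing = atan2(6.43, 9.83) mod 360° = 33.19°; distance = √((6.43)² + (9.83)²) = 11.750 km.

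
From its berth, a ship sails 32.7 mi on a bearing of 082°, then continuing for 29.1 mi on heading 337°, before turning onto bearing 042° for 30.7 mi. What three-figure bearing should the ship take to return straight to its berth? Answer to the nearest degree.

Leg 1 (082°, 32.7 mi): east 32.7 sin 82° = 32.38, north 32.7 cos 82° = 4.55
Leg 2 (337°, 29.1 mi): east 29.1 sin 337° = -11.37, north 29.1 cos 337° = 26.79
Leg 3 (042°, 30.7 mi): east 30.7 sin 42° = 20.54, north 30.7 cos 42° = 22.81
Net displacement: 41.55 east, 54.15 north. Direction back to start is (-41.55, -54.15): bearing = atan2(-41.55, -54.15) mod 360° = 217.50° ≈ 218°.

218°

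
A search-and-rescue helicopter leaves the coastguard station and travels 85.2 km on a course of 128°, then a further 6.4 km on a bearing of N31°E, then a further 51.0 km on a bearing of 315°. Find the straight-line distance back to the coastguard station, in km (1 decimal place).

36.1 km

Leg 1 (128°, 85.2 km): east 85.2 sin 128° = 67.14, north 85.2 cos 128° = -52.45
Leg 2 (N31°E, 6.4 km): east 6.4 sin 31° = 3.30, north 6.4 cos 31° = 5.49
Leg 3 (315°, 51.0 km): east 51.0 sin 315° = -36.06, north 51.0 cos 315° = 36.06
Net: 34.37 east, -10.91 north. Distance = √((34.37)² + (-10.91)²) = 36.061 km.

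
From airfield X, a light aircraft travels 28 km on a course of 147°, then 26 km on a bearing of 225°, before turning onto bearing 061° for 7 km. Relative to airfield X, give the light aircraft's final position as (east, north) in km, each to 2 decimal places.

(2.99, -38.47)

Leg 1 (147°, 28 km): east 28 sin 147° = 15.25, north 28 cos 147° = -23.48
Leg 2 (225°, 26 km): east 26 sin 225° = -18.38, north 26 cos 225° = -18.38
Leg 3 (061°, 7 km): east 7 sin 61° = 6.12, north 7 cos 61° = 3.39
Summing: 2.99 km east, -38.47 km north → (2.99, -38.47).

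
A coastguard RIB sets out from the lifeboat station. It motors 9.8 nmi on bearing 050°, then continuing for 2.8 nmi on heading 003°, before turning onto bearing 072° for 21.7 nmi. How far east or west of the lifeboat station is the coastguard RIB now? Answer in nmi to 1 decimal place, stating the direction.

28.3 nmi east

Leg 1 (050°, 9.8 nmi): east 9.8 sin 50° = 7.51, north 9.8 cos 50° = 6.30
Leg 2 (003°, 2.8 nmi): east 2.8 sin 3° = 0.15, north 2.8 cos 3° = 2.80
Leg 3 (072°, 21.7 nmi): east 21.7 sin 72° = 20.64, north 21.7 cos 72° = 6.71
Net east component: 28.29 nmi.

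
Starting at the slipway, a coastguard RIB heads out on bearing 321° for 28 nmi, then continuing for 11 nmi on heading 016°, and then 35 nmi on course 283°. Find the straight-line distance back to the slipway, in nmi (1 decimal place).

63.1 nmi

Leg 1 (321°, 28 nmi): east 28 sin 321° = -17.62, north 28 cos 321° = 21.76
Leg 2 (016°, 11 nmi): east 11 sin 16° = 3.03, north 11 cos 16° = 10.57
Leg 3 (283°, 35 nmi): east 35 sin 283° = -34.10, north 35 cos 283° = 7.87
Net: -48.69 east, 40.21 north. Distance = √((-48.69)² + (40.21)²) = 63.147 nmi.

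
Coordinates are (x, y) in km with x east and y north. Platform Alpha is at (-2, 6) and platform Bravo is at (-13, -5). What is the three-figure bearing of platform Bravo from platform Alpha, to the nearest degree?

Δeast = -13 − -2 = -11.00; Δnorth = -5 − 6 = -11.00.
Bearing = atan2(Δeast, Δnorth) mod 360° = 225.00° ≈ 225°.

225°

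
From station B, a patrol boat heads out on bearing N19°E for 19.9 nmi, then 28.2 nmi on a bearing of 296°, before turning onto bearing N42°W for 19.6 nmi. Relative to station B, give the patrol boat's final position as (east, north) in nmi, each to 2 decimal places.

(-31.98, 45.74)

Leg 1 (N19°E, 19.9 nmi): east 19.9 sin 19° = 6.48, north 19.9 cos 19° = 18.82
Leg 2 (296°, 28.2 nmi): east 28.2 sin 296° = -25.35, north 28.2 cos 296° = 12.36
Leg 3 (N42°W, 19.6 nmi): east 19.6 sin 318° = -13.11, north 19.6 cos 318° = 14.57
Summing: -31.98 nmi east, 45.74 nmi north → (-31.98, 45.74).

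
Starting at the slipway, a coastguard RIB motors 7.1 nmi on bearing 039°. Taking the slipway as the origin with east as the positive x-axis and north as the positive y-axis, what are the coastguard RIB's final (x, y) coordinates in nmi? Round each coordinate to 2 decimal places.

(4.47, 5.52)

Leg 1 (039°, 7.1 nmi): east 7.1 sin 39° = 4.47, north 7.1 cos 39° = 5.52
Summing: 4.47 nmi east, 5.52 nmi north → (4.47, 5.52).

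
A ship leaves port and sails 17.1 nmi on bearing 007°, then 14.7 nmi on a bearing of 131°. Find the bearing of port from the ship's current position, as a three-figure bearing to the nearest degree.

Leg 1 (007°, 17.1 nmi): east 17.1 sin 7° = 2.08, north 17.1 cos 7° = 16.97
Leg 2 (131°, 14.7 nmi): east 14.7 sin 131° = 11.09, north 14.7 cos 131° = -9.64
Net displacement: 13.18 east, 7.33 north. Direction back to start is (-13.18, -7.33): bearing = atan2(-13.18, -7.33) mod 360° = 240.92° ≈ 241°.

241°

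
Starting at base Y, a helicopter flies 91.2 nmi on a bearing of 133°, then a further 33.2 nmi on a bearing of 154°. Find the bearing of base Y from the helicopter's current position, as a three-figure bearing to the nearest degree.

Leg 1 (133°, 91.2 nmi): east 91.2 sin 133° = 66.70, north 91.2 cos 133° = -62.20
Leg 2 (154°, 33.2 nmi): east 33.2 sin 154° = 14.55, north 33.2 cos 154° = -29.84
Net displacement: 81.25 east, -92.04 north. Direction back to start is (-81.25, 92.04): bearing = atan2(-81.25, 92.04) mod 360° = 318.56° ≈ 319°.

319°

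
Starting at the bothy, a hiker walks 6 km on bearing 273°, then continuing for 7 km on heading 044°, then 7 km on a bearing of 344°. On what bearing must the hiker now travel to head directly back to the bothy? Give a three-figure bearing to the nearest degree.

Leg 1 (273°, 6 km): east 6 sin 273° = -5.99, north 6 cos 273° = 0.31
Leg 2 (044°, 7 km): east 7 sin 44° = 4.86, north 7 cos 44° = 5.04
Leg 3 (344°, 7 km): east 7 sin 344° = -1.93, north 7 cos 344° = 6.73
Net displacement: -3.06 east, 12.08 north. Direction back to start is (3.06, -12.08): bearing = atan2(3.06, -12.08) mod 360° = 165.79° ≈ 166°.

166°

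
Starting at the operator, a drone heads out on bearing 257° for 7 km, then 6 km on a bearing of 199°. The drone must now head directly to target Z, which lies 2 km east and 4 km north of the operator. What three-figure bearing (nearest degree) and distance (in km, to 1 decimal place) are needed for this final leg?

044°, 15.6 km

Leg 1 (257°, 7 km): east 7 sin 257° = -6.82, north 7 cos 257° = -1.57
Leg 2 (199°, 6 km): east 6 sin 199° = -1.95, north 6 cos 199° = -5.67
Current position: (-8.77, -7.25). Target: (2, 4). Remaining: Δeast = 10.77, Δnorth = 11.25.
Bearing = atan2(10.77, 11.25) mod 360° = 43.77°; distance = √((10.77)² + (11.25)²) = 15.575 km.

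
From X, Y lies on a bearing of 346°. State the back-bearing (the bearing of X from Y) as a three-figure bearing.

Back-bearing = 346° − 180° = 166°.

166°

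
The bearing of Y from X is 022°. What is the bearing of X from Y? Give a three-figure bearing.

202°

Back-bearing = 022° + 180° = 202°.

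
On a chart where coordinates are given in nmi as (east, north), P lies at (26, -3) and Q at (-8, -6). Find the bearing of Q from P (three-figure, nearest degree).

Δeast = -8 − 26 = -34.00; Δnorth = -6 − -3 = -3.00.
Bearing = atan2(Δeast, Δnorth) mod 360° = 264.96° ≈ 265°.

265°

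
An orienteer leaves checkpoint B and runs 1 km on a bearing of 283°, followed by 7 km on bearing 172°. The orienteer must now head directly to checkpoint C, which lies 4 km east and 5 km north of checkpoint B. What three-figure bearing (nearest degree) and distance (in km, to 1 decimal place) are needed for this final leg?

Leg 1 (283°, 1 km): east 1 sin 283° = -0.97, north 1 cos 283° = 0.22
Leg 2 (172°, 7 km): east 7 sin 172° = 0.97, north 7 cos 172° = -6.93
Current position: (-0.00, -6.71). Target: (4, 5). Remaining: Δeast = 4.00, Δnorth = 11.71.
Bearing = atan2(4.00, 11.71) mod 360° = 18.86°; distance = √((4.00)² + (11.71)²) = 12.371 km.

019°, 12.4 km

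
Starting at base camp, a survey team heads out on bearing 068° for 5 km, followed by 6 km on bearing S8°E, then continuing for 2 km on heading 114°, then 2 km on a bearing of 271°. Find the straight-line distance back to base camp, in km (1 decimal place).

7.2 km

Leg 1 (068°, 5 km): east 5 sin 68° = 4.64, north 5 cos 68° = 1.87
Leg 2 (S8°E, 6 km): east 6 sin 172° = 0.84, north 6 cos 172° = -5.94
Leg 3 (114°, 2 km): east 2 sin 114° = 1.83, north 2 cos 114° = -0.81
Leg 4 (271°, 2 km): east 2 sin 271° = -2.00, north 2 cos 271° = 0.03
Net: 5.30 east, -4.85 north. Distance = √((5.30)² + (-4.85)²) = 7.181 km.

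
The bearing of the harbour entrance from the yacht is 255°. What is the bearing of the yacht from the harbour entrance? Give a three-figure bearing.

Back-bearing = 255° − 180° = 075°.

075°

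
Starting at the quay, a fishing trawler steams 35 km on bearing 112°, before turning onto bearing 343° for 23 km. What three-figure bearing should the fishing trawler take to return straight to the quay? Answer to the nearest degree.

Leg 1 (112°, 35 km): east 35 sin 112° = 32.45, north 35 cos 112° = -13.11
Leg 2 (343°, 23 km): east 23 sin 343° = -6.72, north 23 cos 343° = 22.00
Net displacement: 25.73 east, 8.88 north. Direction back to start is (-25.73, -8.88): bearing = atan2(-25.73, -8.88) mod 360° = 250.95° ≈ 251°.

251°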